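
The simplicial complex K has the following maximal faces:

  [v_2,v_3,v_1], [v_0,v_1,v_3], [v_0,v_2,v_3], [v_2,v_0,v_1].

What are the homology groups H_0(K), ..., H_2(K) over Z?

Fix the vertex order v_0 < v_1 < v_2 < v_3 and write every simplex with vertices in increasing order. Then dim K = 2 and the simplices of K are:

  0-simplices (4): [v_0], [v_1], [v_2], [v_3]
  1-simplices (6): [v_0,v_1], [v_0,v_2], [v_0,v_3], [v_1,v_2], [v_1,v_3], [v_2,v_3]
  2-simplices (4): [v_0,v_1,v_2], [v_0,v_1,v_3], [v_0,v_2,v_3], [v_1,v_2,v_3]

Hence C_0 ≅ Z^4, C_1 ≅ Z^6, C_2 ≅ Z^4.

The boundary map ∂_1: C_1 → C_0 sends each edge [p,q] (with p < q) to q − p. For instance
  ∂[v_2,v_3] = [v_3] − [v_2].
As a 4×6 matrix over Z this has rank 3, with invariant factors (1,1,1).

Boundary ∂_2: C_2 → C_1 sends each 2-simplex [p,q,r] to [q,r] − [p,r] + [p,q]. For instance
  ∂[v_0,v_2,v_3] = [v_2,v_3] − [v_0,v_3] + [v_0,v_2],
  ∂[v_0,v_1,v_3] = [v_1,v_3] − [v_0,v_3] + [v_0,v_1].
As a 6×4 matrix over Z this has rank 3, with invariant factors (1,1,1).

Now H_k = ker ∂_k / im ∂_{k+1}, so:

  H_0: rank C_0 − rank ∂_1 = 4 − 3 = 1, and the invariant factors of ∂_1 are all 1, so H_0 = Z.
  H_1: rank ker ∂_1 − rank ∂_2 = (6 − 3) − 3 = 0, and the invariant factors of ∂_2 are all 1, so H_1 = 0.
  H_2: rank ker ∂_2 − rank ∂_3 = (4 − 3) − 0 = 1, and there is no ∂_3, so H_2 = Z.

H_0 = Z,  H_1 = 0,  H_2 = Z.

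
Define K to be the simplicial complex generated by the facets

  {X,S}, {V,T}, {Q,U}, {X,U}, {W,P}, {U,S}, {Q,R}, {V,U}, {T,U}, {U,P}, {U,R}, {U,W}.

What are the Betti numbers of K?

b_0 = 1, b_1 = 4.

Fix the vertex order P < Q < R < S < T < U < V < W < X and write every simplex with vertices in increasing order. Then dim K = 1 and the simplices of K are:

  0-simplices (9): P, Q, R, S, T, U, V, W, X
  1-simplices (12): PU, PW, QR, QU, RU, SU, SX, TU, TV, UV, UW, UX

so the chain groups are C_0 ≅ Z^9, C_1 ≅ Z^12.

The boundary map ∂_1: C_1 → C_0 sends each edge [p,q] (with p < q) to q − p. For instance
  ∂SX = X − S.
The resulting 9×12 matrix has rank 8, and its Smith normal form has invariant factors (1,1,1,1,1,1,1,1).

Now H_k = ker ∂_k / im ∂_{k+1}, so:

  H_0: rank C_0 − rank ∂_1 = 9 − 8 = 1, and the invariant factors of ∂_1 are all 1, so H_0 = Z.
  H_1: rank ker ∂_1 − rank ∂_2 = (12 − 8) − 0 = 4, and there is no ∂_2, so H_1 = Z^4.

Hence the Betti numbers are b_0 = 1, b_1 = 4.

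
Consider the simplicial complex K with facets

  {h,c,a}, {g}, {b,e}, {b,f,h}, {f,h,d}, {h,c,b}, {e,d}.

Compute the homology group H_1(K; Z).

Fix the vertex order a < b < c < d < e < f < g < h and write every simplex with vertices in increasing order. Then dim K = 2 and the simplices of K are:

  0-simplices (8): a, b, c, d, e, f, g, h
  1-simplices (11): ac, ah, bc, be, bf, bh, ch, de, df, dh, fh
  2-simplices (4): ach, bch, bfh, dfh

Hence C_0 ≅ Z^8, C_1 ≅ Z^11, C_2 ≅ Z^4.

Boundary ∂_1: C_1 → C_0 sends each edge [p,q] (with p < q) to q − p. For instance
  ∂ac = c − a.
The resulting 8×11 matrix has rank 6, and its Smith normal form has invariant factors (1,1,1,1,1,1).

Boundary ∂_2: C_2 → C_1 maps a triangle to the signed sum of its edges. For instance
  ∂dfh = fh − dh + df,
  ∂bch = ch − bh + bc.
The 11×4 boundary matrix has rank 4 and Smith normal form diag(1,1,1,1).

From H_k ≅ ker(∂_k) / im(∂_{k+1}) we obtain:

  H_1: rank ker ∂_1 − rank ∂_2 = (11 − 6) − 4 = 1, and the invariant factors of ∂_2 are all 1, so H_1 ≅ Z.

H_1 = Z.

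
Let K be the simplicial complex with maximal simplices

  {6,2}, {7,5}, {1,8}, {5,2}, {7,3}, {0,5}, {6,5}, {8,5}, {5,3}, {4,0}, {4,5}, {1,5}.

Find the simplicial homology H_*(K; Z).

We work with the vertex ordering 0 < 1 < 2 < 3 < 4 < 5 < 6 < 7 < 8. The simplices of K, each written with vertices in increasing order, are:

  0-simplices (9): [0], [1], [2], [3], [4], [5], [6], [7], [8]
  1-simplices (12): [0,4], [0,5], [1,5], [1,8], [2,5], [2,6], [3,5], [3,7], [4,5], [5,6], [5,7], [5,8]

giving chain groups C_0 ≅ Z^9, C_1 ≅ Z^12.

The boundary map ∂_1: C_1 → C_0 sends each edge [p,q] (with p < q) to q − p. For instance
  ∂[1,5] = [5] − [1].
This gives a 9×12 integer matrix of rank 8; reducing to Smith normal form yields diagonal entries (1,1,1,1,1,1,1,1).

Now H_k = ker ∂_k / im ∂_{k+1}, so:

  H_0: rank C_0 − rank ∂_1 = 9 − 8 = 1, and the invariant factors of ∂_1 are all 1, so H_0 = Z.
  H_1: rank ker ∂_1 − rank ∂_2 = (12 − 8) − 0 = 4, and there is no ∂_2, so H_1 = Z^4.

(K is a triangulation of a wedge of 4 circles.)

H_0 ≅ Z,  H_1 ≅ Z^4.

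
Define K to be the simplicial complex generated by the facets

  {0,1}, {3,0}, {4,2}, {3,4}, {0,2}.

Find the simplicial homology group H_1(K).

H_1 = Z.

We work with the vertex ordering 0 < 1 < 2 < 3 < 4. The simplices of K, each written with vertices in increasing order, are:

  0-simplices (5): [0], [1], [2], [3], [4]
  1-simplices (5): [0,1], [0,2], [0,3], [2,4], [3,4]

so the chain groups are C_0 ≅ Z^5, C_1 ≅ Z^5.

The boundary map ∂_1: C_1 → C_0 sends each edge [p,q] (with p < q) to q − p. For instance
  ∂[2,4] = [4] − [2].
As a 5×5 matrix over Z this has rank 4, with invariant factors (1,1,1,1).

From H_k ≅ ker(∂_k) / im(∂_{k+1}) we obtain:

  H_1: rank ker ∂_1 − rank ∂_2 = (5 − 4) − 0 = 1, and there is no ∂_2, so H_1 ≅ Z.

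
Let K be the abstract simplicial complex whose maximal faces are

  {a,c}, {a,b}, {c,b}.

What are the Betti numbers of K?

b_0 = 1, b_1 = 1.

We work with the vertex ordering a < b < c. The simplices of K, each written with vertices in increasing order, are:

  0-simplices (3): a, b, c
  1-simplices (3): ab, ac, bc

giving chain groups C_0 ≅ Z^3, C_1 ≅ Z^3.

∂_1: C_1 → C_0 maps an edge to its endpoints' difference, ∂[p,q] = q − p. For instance
  ∂ab = b − a.
The 3×3 boundary matrix has rank 2 and Smith normal form diag(1,1).

Computing H_k = (kernel of ∂_k) / (image of ∂_{k+1}):

  H_0: rank C_0 − rank ∂_1 = 3 − 2 = 1, and the invariant factors of ∂_1 are all 1, so H_0 = Z.
  H_1: rank ker ∂_1 − rank ∂_2 = (3 − 2) − 0 = 1, and there is no ∂_2, so H_1 = Z.

Hence the Betti numbers are b_0 = 1, b_1 = 1.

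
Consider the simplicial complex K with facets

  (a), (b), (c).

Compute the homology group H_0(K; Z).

We work with the vertex ordering a < b < c. The simplices of K, each written with vertices in increasing order, are:

  0-simplices (3): a, b, c

giving chain groups C_0 ≅ Z^3.

From H_k ≅ ker(∂_k) / im(∂_{k+1}) we obtain:

  H_0: rank C_0 − rank ∂_1 = 3 − 0 = 3, and there is no ∂_1, so H_0 ≅ Z^3.

H_0 = Z^3.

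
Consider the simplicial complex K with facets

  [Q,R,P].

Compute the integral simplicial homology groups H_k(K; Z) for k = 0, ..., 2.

Fix the vertex order P < Q < R and write every simplex with vertices in increasing order. Then dim K = 2 and the simplices of K are:

  0-simplices (3): P, Q, R
  1-simplices (3): PQ, PR, QR
  2-simplices (1): PQR

giving chain groups C_0 ≅ Z^3, C_1 ≅ Z^3, C_2 ≅ Z^1.

∂_1: C_1 → C_0 maps an edge to its endpoints' difference, ∂[p,q] = q − p.
The resulting 3×3 matrix has rank 2, and its Smith normal form has invariant factors (1,1).

The boundary map ∂_2: C_2 → C_1 acts by ∂[p,q,r] = [q,r] − [p,r] + [p,q]. For instance
  ∂PQR = QR − PR + PQ.
As a 3×1 matrix over Z this has rank 1, with invariant factors (1).

Now H_k = ker ∂_k / im ∂_{k+1}, so:

  H_0: rank C_0 − rank ∂_1 = 3 − 2 = 1, and the invariant factors of ∂_1 are all 1, so H_0 = Z.
  H_1: rank ker ∂_1 − rank ∂_2 = (3 − 2) − 1 = 0, and the invariant factors of ∂_2 are all 1, so H_1 = 0.
  H_2: rank ker ∂_2 − rank ∂_3 = (1 − 1) − 0 = 0, and there is no ∂_3, so H_2 = 0.

(K is a triangulation of the 2-simplex.)

H_0 ≅ Z,  H_1 = 0,  H_2 = 0.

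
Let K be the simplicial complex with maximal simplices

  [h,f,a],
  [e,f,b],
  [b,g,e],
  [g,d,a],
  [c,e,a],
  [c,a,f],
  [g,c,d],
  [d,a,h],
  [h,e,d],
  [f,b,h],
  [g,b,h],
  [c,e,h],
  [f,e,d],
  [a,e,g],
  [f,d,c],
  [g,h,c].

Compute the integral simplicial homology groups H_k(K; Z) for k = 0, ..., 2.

K has 8 vertices, 24 edges, 16 triangles.
rank ∂_0 = 0, rank ∂_1 = 7 ⇒ b_0 = 8 − 0 − 7 = 1; all invariant factors of ∂_1 are 1 so no torsion. So H_0 = Z.
rank ∂_1 = 7, rank ∂_2 = 15 ⇒ b_1 = 24 − 7 − 15 = 2; all invariant factors of ∂_2 are 1 so no torsion. So H_1 = Z^2.
rank ∂_2 = 15, rank ∂_3 = 0 ⇒ b_2 = 16 − 15 − 0 = 1. So H_2 = Z.

H_0 = Z,  H_1 = Z^2,  H_2 = Z.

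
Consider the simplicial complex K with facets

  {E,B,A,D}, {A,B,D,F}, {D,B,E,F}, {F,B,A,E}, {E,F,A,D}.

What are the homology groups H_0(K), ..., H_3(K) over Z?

We work with the vertex ordering A < B < D < E < F. The simplices of K, each written with vertices in increasing order, are:

  0-simplices (5): A, B, D, E, F
  1-simplices (10): AB, AD, AE, AF, BD, BE, BF, DE, DF, EF
  2-simplices (10): ABD, ABE, ABF, ADE, ADF, AEF, BDE, BDF, BEF, DEF
  3-simplices (5): ABDE, ABDF, ABEF, ADEF, BDEF

giving chain groups C_0 ≅ Z^5, C_1 ≅ Z^10, C_2 ≅ Z^10, C_3 ≅ Z^5.

Boundary ∂_1: C_1 → C_0 maps an edge to its endpoints' difference, ∂[p,q] = q − p. For instance
  ∂AD = D − A.
This gives a 5×10 integer matrix of rank 4; reducing to Smith normal form yields diagonal entries (1,1,1,1).

Boundary ∂_2: C_2 → C_1 sends each 2-simplex [p,q,r] to [q,r] − [p,r] + [p,q]. For instance
  ∂ABD = BD − AD + AB,
  ∂DEF = EF − DF + DE.
The 10×10 boundary matrix has rank 6 and Smith normal form diag(1,1,1,1,1,1).

Boundary ∂_3: C_3 → C_2 sends each 3-simplex σ to the alternating sum Σ_i (−1)^i (σ with its i-th vertex removed). For instance
  ∂ABDF = BDF − ADF + ABF − ABD,
  ∂ABDE = BDE − ADE + ABE − ABD.
As a 10×5 matrix over Z this has rank 4, with invariant factors (1,1,1,1).

Now H_k = ker ∂_k / im ∂_{k+1}, so:

  H_0: rank C_0 − rank ∂_1 = 5 − 4 = 1, and the invariant factors of ∂_1 are all 1, so H_0 ≅ Z.
  H_1: rank ker ∂_1 − rank ∂_2 = (10 − 4) − 6 = 0, and the invariant factors of ∂_2 are all 1, so H_1 ≅ 0.
  H_2: rank ker ∂_2 − rank ∂_3 = (10 − 6) − 4 = 0, and the invariant factors of ∂_3 are all 1, so H_2 ≅ 0.
  H_3: rank ker ∂_3 − rank ∂_4 = (5 − 4) − 0 = 1, and there is no ∂_4, so H_3 ≅ Z.

(K is a triangulation of the 3-sphere S^3.)

H_0 ≅ Z,  H_1 = 0,  H_2 = 0,  H_3 ≅ Z.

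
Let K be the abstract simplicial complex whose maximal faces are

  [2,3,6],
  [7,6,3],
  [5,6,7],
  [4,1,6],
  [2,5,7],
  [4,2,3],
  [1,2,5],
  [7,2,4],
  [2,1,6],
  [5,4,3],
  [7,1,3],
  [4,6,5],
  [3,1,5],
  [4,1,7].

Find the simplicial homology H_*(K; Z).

Order the vertices as 1 < 2 < 3 < 4 < 5 < 6 < 7. Listing each simplex with vertices in this order, K has dimension 2 with simplices:

  0-simplices (7): [1], [2], [3], [4], [5], [6], [7]
  1-simplices (21): [1,2], [1,3], [1,4], [1,5], [1,6], [1,7], [2,3], [2,4], [2,5], [2,6], [2,7], [3,4], [3,5], [3,6], [3,7], [4,5], [4,6], [4,7], [5,6], [5,7], [6,7]
  2-simplices (14): [1,2,5], [1,2,6], [1,3,5], [1,3,7], [1,4,6], [1,4,7], [2,3,4], [2,3,6], [2,4,7], [2,5,7], [3,4,5], [3,6,7], [4,5,6], [5,6,7]

giving chain groups C_0 ≅ Z^7, C_1 ≅ Z^21, C_2 ≅ Z^14.

The boundary map ∂_1: C_1 → C_0 maps an edge to its endpoints' difference, ∂[p,q] = q − p. For instance
  ∂[5,6] = [6] − [5].
The resulting 7×21 matrix has rank 6, and its Smith normal form has invariant factors (1,1,1,1,1,1).

∂_2: C_2 → C_1 acts by ∂[p,q,r] = [q,r] − [p,r] + [p,q]. For instance
  ∂[3,6,7] = [6,7] − [3,7] + [3,6],
  ∂[2,4,7] = [4,7] − [2,7] + [2,4].
As a 21×14 matrix over Z this has rank 13, with invariant factors (1,1,1,1,1,1,1,1,1,1,1,1,1).

Reading off H_k = ker ∂_k / im ∂_{k+1}:

  H_0: rank C_0 − rank ∂_1 = 7 − 6 = 1, and the invariant factors of ∂_1 are all 1, so H_0 = Z.
  H_1: rank ker ∂_1 − rank ∂_2 = (21 − 6) − 13 = 2, and the invariant factors of ∂_2 are all 1, so H_1 = Z^2.
  H_2: rank ker ∂_2 − rank ∂_3 = (14 − 13) − 0 = 1, and there is no ∂_3, so H_2 = Z.

H_0 ≅ Z,  H_1 ≅ Z^2,  H_2 ≅ Z.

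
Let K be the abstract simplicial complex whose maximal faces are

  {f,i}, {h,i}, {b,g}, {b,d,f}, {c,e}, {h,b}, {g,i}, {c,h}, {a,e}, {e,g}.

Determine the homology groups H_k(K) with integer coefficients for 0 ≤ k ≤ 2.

K has 9 vertices, 12 edges, 1 triangle.
rank ∂_0 = 0, rank ∂_1 = 8 ⇒ b_0 = 9 − 0 − 8 = 1; all invariant factors of ∂_1 are 1 so no torsion. So H_0 ≅ Z.
rank ∂_1 = 8, rank ∂_2 = 1 ⇒ b_1 = 12 − 8 − 1 = 3; all invariant factors of ∂_2 are 1 so no torsion. So H_1 ≅ Z^3.
rank ∂_2 = 1, rank ∂_3 = 0 ⇒ b_2 = 1 − 1 − 0 = 0. So H_2 ≅ 0.

H_0 = Z,  H_1 = Z^3,  H_2 = 0.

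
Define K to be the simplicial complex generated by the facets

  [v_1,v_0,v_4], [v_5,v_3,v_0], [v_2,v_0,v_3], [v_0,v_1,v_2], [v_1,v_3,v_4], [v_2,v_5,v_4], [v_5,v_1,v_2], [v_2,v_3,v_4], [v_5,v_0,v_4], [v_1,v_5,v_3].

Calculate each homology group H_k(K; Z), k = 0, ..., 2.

H_0 ≅ Z,  H_1 ≅ Z_2,  H_2 = 0.

Fix the vertex order v_0 < v_1 < v_2 < v_3 < v_4 < v_5 and write every simplex with vertices in increasing order. Then dim K = 2 and the simplices of K are:

  0-simplices (6): [v_0], [v_1], [v_2], [v_3], [v_4], [v_5]
  1-simplices (15): (15 of them)
  2-simplices (10): [v_0,v_1,v_2], [v_0,v_1,v_4], [v_0,v_2,v_3], [v_0,v_3,v_5], [v_0,v_4,v_5], [v_1,v_2,v_5], [v_1,v_3,v_4], [v_1,v_3,v_5], [v_2,v_3,v_4], [v_2,v_4,v_5]

giving chain groups C_0 ≅ Z^6, C_1 ≅ Z^15, C_2 ≅ Z^10.

∂_1: C_1 → C_0 is given by ∂[p,q] = [q] − [p]. For instance
  ∂[v_0,v_1] = [v_1] − [v_0].
The 6×15 boundary matrix has rank 5 and Smith normal form diag(1,1,1,1,1).

∂_2: C_2 → C_1 acts by ∂[p,q,r] = [q,r] − [p,r] + [p,q]. For instance
  ∂[v_2,v_4,v_5] = [v_4,v_5] − [v_2,v_5] + [v_2,v_4],
  ∂[v_2,v_3,v_4] = [v_3,v_4] − [v_2,v_4] + [v_2,v_3].
The 15×10 boundary matrix has rank 10 and Smith normal form diag(1,1,1,1,1,1,1,1,1,2).

Now H_k = ker ∂_k / im ∂_{k+1}, so:

  H_0: rank C_0 − rank ∂_1 = 6 − 5 = 1, and the invariant factors of ∂_1 are all 1, so H_0 ≅ Z.
  H_1: rank ker ∂_1 − rank ∂_2 = (15 − 5) − 10 = 0, and ∂_2 has invariant factor 2 > 1, so H_1 ≅ Z_2.
  H_2: rank ker ∂_2 − rank ∂_3 = (10 − 10) − 0 = 0, and there is no ∂_3, so H_2 ≅ 0.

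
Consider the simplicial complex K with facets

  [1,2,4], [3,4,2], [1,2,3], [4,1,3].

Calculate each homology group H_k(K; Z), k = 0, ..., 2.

Take the total order 1 < 2 < 3 < 4 on the vertex set. Then K (dimension 2) consists of the simplices:

  0-simplices (4): [1], [2], [3], [4]
  1-simplices (6): [1,2], [1,3], [1,4], [2,3], [2,4], [3,4]
  2-simplices (4): [1,2,3], [1,2,4], [1,3,4], [2,3,4]

giving chain groups C_0 ≅ Z^4, C_1 ≅ Z^6, C_2 ≅ Z^4.

Boundary ∂_1: C_1 → C_0 sends each edge [p,q] (with p < q) to q − p. For instance
  ∂[2,4] = [4] − [2].
This gives a 4×6 integer matrix of rank 3; reducing to Smith normal form yields diagonal entries (1,1,1).

Boundary ∂_2: C_2 → C_1 acts by ∂[p,q,r] = [q,r] − [p,r] + [p,q]. For instance
  ∂[1,2,4] = [2,4] − [1,4] + [1,2],
  ∂[1,3,4] = [3,4] − [1,4] + [1,3].
This gives a 6×4 integer matrix of rank 3; reducing to Smith normal form yields diagonal entries (1,1,1).

Reading off H_k = ker ∂_k / im ∂_{k+1}:

  H_0: rank C_0 − rank ∂_1 = 4 − 3 = 1, and the invariant factors of ∂_1 are all 1, so H_0 = Z.
  H_1: rank ker ∂_1 − rank ∂_2 = (6 − 3) − 3 = 0, and the invariant factors of ∂_2 are all 1, so H_1 = 0.
  H_2: rank ker ∂_2 − rank ∂_3 = (4 − 3) − 0 = 1, and there is no ∂_3, so H_2 = Z.

H_0 ≅ Z,  H_1 = 0,  H_2 ≅ Z.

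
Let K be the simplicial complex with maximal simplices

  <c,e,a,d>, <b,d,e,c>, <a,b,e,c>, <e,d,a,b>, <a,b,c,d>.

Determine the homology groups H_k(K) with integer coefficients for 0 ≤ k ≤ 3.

H_0 = Z,  H_1 = 0,  H_2 = 0,  H_3 = Z.

K has 5 vertices, 10 edges, 10 triangles, 5 3-simplices.
rank ∂_0 = 0, rank ∂_1 = 4 ⇒ b_0 = 5 − 0 − 4 = 1; all invariant factors of ∂_1 are 1 so no torsion. So H_0 = Z.
rank ∂_1 = 4, rank ∂_2 = 6 ⇒ b_1 = 10 − 4 − 6 = 0; all invariant factors of ∂_2 are 1 so no torsion. So H_1 = 0.
rank ∂_2 = 6, rank ∂_3 = 4 ⇒ b_2 = 10 − 6 − 4 = 0; all invariant factors of ∂_3 are 1 so no torsion. So H_2 = 0.
rank ∂_3 = 4, rank ∂_4 = 0 ⇒ b_3 = 5 − 4 − 0 = 1. So H_3 = Z.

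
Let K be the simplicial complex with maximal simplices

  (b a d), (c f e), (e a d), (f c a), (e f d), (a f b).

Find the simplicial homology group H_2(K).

H_2 = 0.

Order the vertices as a < b < c < d < e < f. Listing each simplex with vertices in this order, K has dimension 2 with simplices:

  0-simplices (6): a, b, c, d, e, f
  1-simplices (12): ab, ac, ad, ae, af, bd, bf, ce, cf, de, df, ef
  2-simplices (6): abd, abf, acf, ade, cef, def

so the chain groups are C_0 ≅ Z^6, C_1 ≅ Z^12, C_2 ≅ Z^6.

Boundary ∂_1: C_1 → C_0 sends each edge [p,q] (with p < q) to q − p.
The 6×12 boundary matrix has rank 5 and Smith normal form diag(1,1,1,1,1).

Boundary ∂_2: C_2 → C_1 maps a triangle to the signed sum of its edges. For instance
  ∂cef = ef − cf + ce,
  ∂abf = bf − af + ab.
This gives a 12×6 integer matrix of rank 6; reducing to Smith normal form yields diagonal entries (1,1,1,1,1,1).

From H_k ≅ ker(∂_k) / im(∂_{k+1}) we obtain:

  H_2: rank ker ∂_2 − rank ∂_3 = (6 − 6) − 0 = 0, and there is no ∂_3, so H_2 ≅ 0.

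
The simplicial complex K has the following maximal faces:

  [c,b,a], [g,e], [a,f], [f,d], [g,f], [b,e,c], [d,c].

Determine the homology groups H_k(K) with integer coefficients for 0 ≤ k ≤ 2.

K has 7 vertices, 10 edges, 2 triangles.
rank ∂_0 = 0, rank ∂_1 = 6 ⇒ b_0 = 7 − 0 − 6 = 1; all invariant factors of ∂_1 are 1 so no torsion. So H_0 ≅ Z.
rank ∂_1 = 6, rank ∂_2 = 2 ⇒ b_1 = 10 − 6 − 2 = 2; all invariant factors of ∂_2 are 1 so no torsion. So H_1 ≅ Z^2.
rank ∂_2 = 2, rank ∂_3 = 0 ⇒ b_2 = 2 − 2 − 0 = 0. So H_2 ≅ 0.

H_0 = Z,  H_1 = Z^2,  H_2 = 0.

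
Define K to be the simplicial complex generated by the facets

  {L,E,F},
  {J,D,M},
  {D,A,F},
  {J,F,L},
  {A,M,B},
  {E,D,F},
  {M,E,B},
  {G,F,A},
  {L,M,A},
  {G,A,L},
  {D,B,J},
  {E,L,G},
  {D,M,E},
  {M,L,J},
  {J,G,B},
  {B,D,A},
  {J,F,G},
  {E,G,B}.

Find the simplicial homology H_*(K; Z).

H_0 ≅ Z,  H_1 ≅ Z ⊕ Z_2,  H_2 = 0.

Order the vertices as A < B < D < E < F < G < J < L < M. Listing each simplex with vertices in this order, K has dimension 2 with simplices:

  0-simplices (9): A, B, D, E, F, G, J, L, M
  1-simplices (27): AB, AD, AF, AG, AL, AM, BD, BE, BG, BJ, BM, DE, DF, DJ, DM, EF, EG, EL, EM, FG, FJ, FL, GJ, GL, JL, JM, LM
  2-simplices (18): ABD, ABM, ADF, AFG, AGL, ALM, BDJ, BEG, BEM, BGJ, DEF, DEM, DJM, EFL, EGL, FGJ, FJL, JLM

so the chain groups are C_0 ≅ Z^9, C_1 ≅ Z^27, C_2 ≅ Z^18.

Boundary ∂_1: C_1 → C_0 maps an edge to its endpoints' difference, ∂[p,q] = q − p. For instance
  ∂EG = G − E.
The 9×27 boundary matrix has rank 8 and Smith normal form diag(1,1,1,1,1,1,1,1).

∂_2: C_2 → C_1 maps a triangle to the signed sum of its edges. For instance
  ∂DEF = EF − DF + DE,
  ∂DEM = EM − DM + DE.
The 27×18 boundary matrix has rank 18 and Smith normal form diag(1,1,1,1,1,1,1,1,1,1,1,1,1,1,1,1,1,2).

From H_k ≅ ker(∂_k) / im(∂_{k+1}) we obtain:

  H_0: rank C_0 − rank ∂_1 = 9 − 8 = 1, and the invariant factors of ∂_1 are all 1, so H_0 ≅ Z.
  H_1: rank ker ∂_1 − rank ∂_2 = (27 − 8) − 18 = 1, and ∂_2 has invariant factor 2 > 1, so H_1 ≅ Z ⊕ Z_2.
  H_2: rank ker ∂_2 − rank ∂_3 = (18 − 18) − 0 = 0, and there is no ∂_3, so H_2 ≅ 0.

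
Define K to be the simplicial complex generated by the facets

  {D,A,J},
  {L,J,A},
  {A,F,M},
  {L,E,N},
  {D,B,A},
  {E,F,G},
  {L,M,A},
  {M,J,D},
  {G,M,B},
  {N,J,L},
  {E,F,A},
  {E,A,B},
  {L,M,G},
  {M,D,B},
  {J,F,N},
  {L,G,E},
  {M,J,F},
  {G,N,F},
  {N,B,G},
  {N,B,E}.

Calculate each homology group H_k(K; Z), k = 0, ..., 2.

H_0 = Z,  H_1 = Z ⊕ Z/2Z,  H_2 = 0.

We work with the vertex ordering A < B < D < E < F < G < J < L < M < N. The simplices of K, each written with vertices in increasing order, are:

  0-simplices (10): A, B, D, E, F, G, J, L, M, N
  1-simplices (30): AB, AD, AE, AF, AJ, AL, AM, BD, BE, BG, BM, BN, DJ, DM, EF, EG, EL, EN, FG, FJ, FM, FN, GL, GM, GN, JL, JM, JN, LM, LN
  2-simplices (20): ABD, ABE, ADJ, AEF, AFM, AJL, ALM, BDM, BEN, BGM, BGN, DJM, EFG, EGL, ELN, FGN, FJM, FJN, GLM, JLN

giving chain groups C_0 ≅ Z^10, C_1 ≅ Z^30, C_2 ≅ Z^20.

The boundary map ∂_1: C_1 → C_0 sends each edge [p,q] (with p < q) to q − p.
This gives a 10×30 integer matrix of rank 9; reducing to Smith normal form yields diagonal entries (1,1,1,1,1,1,1,1,1).

Boundary ∂_2: C_2 → C_1 sends each 2-simplex [p,q,r] to [q,r] − [p,r] + [p,q]. For instance
  ∂ELN = LN − EN + EL,
  ∂FJN = JN − FN + FJ.
The resulting 30×20 matrix has rank 20, and its Smith normal form has invariant factors (1,1,1,1,1,1,1,1,1,1,1,1,1,1,1,1,1,1,1,2).

From H_k ≅ ker(∂_k) / im(∂_{k+1}) we obtain:

  H_0: rank C_0 − rank ∂_1 = 10 − 9 = 1, and the invariant factors of ∂_1 are all 1, so H_0 ≅ Z.
  H_1: rank ker ∂_1 − rank ∂_2 = (30 − 9) − 20 = 1, and ∂_2 has invariant factor 2 > 1, so H_1 ≅ Z ⊕ Z/2Z.
  H_2: rank ker ∂_2 − rank ∂_3 = (20 − 20) − 0 = 0, and there is no ∂_3, so H_2 ≅ 0.

(K is a triangulation of the Klein bottle.)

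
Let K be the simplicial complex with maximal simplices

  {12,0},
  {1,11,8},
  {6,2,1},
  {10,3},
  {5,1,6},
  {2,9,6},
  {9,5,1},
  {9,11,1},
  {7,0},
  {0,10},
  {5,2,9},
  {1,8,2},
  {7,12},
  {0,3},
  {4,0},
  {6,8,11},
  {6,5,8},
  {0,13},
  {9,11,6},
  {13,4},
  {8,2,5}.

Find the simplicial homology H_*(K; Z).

K has 14 vertices, 27 edges, 12 triangles.
rank ∂_0 = 0, rank ∂_1 = 12 ⇒ b_0 = 14 − 0 − 12 = 2; all invariant factors of ∂_1 are 1 so no torsion. So H_0 = Z^2.
rank ∂_1 = 12, rank ∂_2 = 12 ⇒ b_1 = 27 − 12 − 12 = 3; ∂_2 has invariant factor(s) [2] giving torsion. So H_1 = Z^3 ⊕ Z/2.
rank ∂_2 = 12, rank ∂_3 = 0 ⇒ b_2 = 12 − 12 − 0 = 0. So H_2 = 0.

H_0 ≅ Z^2,  H_1 ≅ Z^3 ⊕ Z/2,  H_2 = 0.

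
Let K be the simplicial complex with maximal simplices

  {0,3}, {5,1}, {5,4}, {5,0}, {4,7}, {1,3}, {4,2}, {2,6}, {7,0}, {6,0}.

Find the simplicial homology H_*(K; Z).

H_0 = Z,  H_1 = Z^3.

K has 8 vertices, 10 edges.
rank ∂_0 = 0, rank ∂_1 = 7 ⇒ b_0 = 8 − 0 − 7 = 1; all invariant factors of ∂_1 are 1 so no torsion. So H_0 ≅ Z.
rank ∂_1 = 7, rank ∂_2 = 0 ⇒ b_1 = 10 − 7 − 0 = 3. So H_1 ≅ Z^3.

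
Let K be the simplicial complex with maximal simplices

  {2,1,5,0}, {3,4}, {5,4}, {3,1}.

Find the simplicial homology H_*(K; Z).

H_0 ≅ Z,  H_1 ≅ Z,  H_2 = 0,  H_3 = 0.

We work with the vertex ordering 0 < 1 < 2 < 3 < 4 < 5. The simplices of K, each written with vertices in increasing order, are:

  0-simplices (6): [0], [1], [2], [3], [4], [5]
  1-simplices (9): [0,1], [0,2], [0,5], [1,2], [1,3], [1,5], [2,5], [3,4], [4,5]
  2-simplices (4): [0,1,2], [0,1,5], [0,2,5], [1,2,5]
  3-simplices (1): [0,1,2,5]

giving chain groups C_0 ≅ Z^6, C_1 ≅ Z^9, C_2 ≅ Z^4, C_3 ≅ Z^1.

The boundary map ∂_1: C_1 → C_0 sends each edge [p,q] (with p < q) to q − p. For instance
  ∂[2,5] = [5] − [2].
This gives a 6×9 integer matrix of rank 5; reducing to Smith normal form yields diagonal entries (1,1,1,1,1).

∂_2: C_2 → C_1 sends each 2-simplex [p,q,r] to [q,r] − [p,r] + [p,q]. For instance
  ∂[1,2,5] = [2,5] − [1,5] + [1,2],
  ∂[0,1,2] = [1,2] − [0,2] + [0,1].
This gives a 9×4 integer matrix of rank 3; reducing to Smith normal form yields diagonal entries (1,1,1).

Boundary ∂_3: C_3 → C_2 sends each 3-simplex σ to the alternating sum Σ_i (−1)^i (σ with its i-th vertex removed). For instance
  ∂[0,1,2,5] = [1,2,5] − [0,2,5] + [0,1,5] − [0,1,2].
The resulting 4×1 matrix has rank 1, and its Smith normal form has invariant factors (1).

Computing H_k = (kernel of ∂_k) / (image of ∂_{k+1}):

  H_0: rank C_0 − rank ∂_1 = 6 − 5 = 1, and the invariant factors of ∂_1 are all 1, so H_0 = Z.
  H_1: rank ker ∂_1 − rank ∂_2 = (9 − 5) − 3 = 1, and the invariant factors of ∂_2 are all 1, so H_1 = Z.
  H_2: rank ker ∂_2 − rank ∂_3 = (4 − 3) − 1 = 0, and the invariant factors of ∂_3 are all 1, so H_2 = 0.
  H_3: rank ker ∂_3 − rank ∂_4 = (1 − 1) − 0 = 0, and there is no ∂_4, so H_3 = 0.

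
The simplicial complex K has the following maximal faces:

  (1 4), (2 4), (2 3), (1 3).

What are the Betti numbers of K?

K has 4 vertices, 4 edges.
rank ∂_0 = 0, rank ∂_1 = 3 ⇒ b_0 = 4 − 0 − 3 = 1; all invariant factors of ∂_1 are 1 so no torsion. So H_0 = Z.
rank ∂_1 = 3, rank ∂_2 = 0 ⇒ b_1 = 4 − 3 − 0 = 1. So H_1 = Z.

b_0 = 1, b_1 = 1.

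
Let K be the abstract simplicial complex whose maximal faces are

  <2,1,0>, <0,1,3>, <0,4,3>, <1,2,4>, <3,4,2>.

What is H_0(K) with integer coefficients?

H_0 = Z.

We work with the vertex ordering 0 < 1 < 2 < 3 < 4. The simplices of K, each written with vertices in increasing order, are:

  0-simplices (5): [0], [1], [2], [3], [4]
  1-simplices (10): [0,1], [0,2], [0,3], [0,4], [1,2], [1,3], [1,4], [2,3], [2,4], [3,4]
  2-simplices (5): [0,1,2], [0,1,3], [0,3,4], [1,2,4], [2,3,4]

Hence C_0 ≅ Z^5, C_1 ≅ Z^10, C_2 ≅ Z^5.

Boundary ∂_1: C_1 → C_0 sends each edge [p,q] (with p < q) to q − p. For instance
  ∂[0,1] = [1] − [0].
The 5×10 boundary matrix has rank 4 and Smith normal form diag(1,1,1,1).

Boundary ∂_2: C_2 → C_1 maps a triangle to the signed sum of its edges. For instance
  ∂[1,2,4] = [2,4] − [1,4] + [1,2],
  ∂[0,3,4] = [3,4] − [0,4] + [0,3].
The 10×5 boundary matrix has rank 5 and Smith normal form diag(1,1,1,1,1).

From H_k ≅ ker(∂_k) / im(∂_{k+1}) we obtain:

  H_0: rank C_0 − rank ∂_1 = 5 − 4 = 1, and the invariant factors of ∂_1 are all 1, so H_0 = Z.

(K is a triangulation of the Möbius band.)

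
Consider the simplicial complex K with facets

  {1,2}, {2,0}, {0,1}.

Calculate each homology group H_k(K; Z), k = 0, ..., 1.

H_0 = Z,  H_1 = Z.

K has 3 vertices, 3 edges.
rank ∂_0 = 0, rank ∂_1 = 2 ⇒ b_0 = 3 − 0 − 2 = 1; all invariant factors of ∂_1 are 1 so no torsion. So H_0 ≅ Z.
rank ∂_1 = 2, rank ∂_2 = 0 ⇒ b_1 = 3 − 2 − 0 = 1. So H_1 ≅ Z.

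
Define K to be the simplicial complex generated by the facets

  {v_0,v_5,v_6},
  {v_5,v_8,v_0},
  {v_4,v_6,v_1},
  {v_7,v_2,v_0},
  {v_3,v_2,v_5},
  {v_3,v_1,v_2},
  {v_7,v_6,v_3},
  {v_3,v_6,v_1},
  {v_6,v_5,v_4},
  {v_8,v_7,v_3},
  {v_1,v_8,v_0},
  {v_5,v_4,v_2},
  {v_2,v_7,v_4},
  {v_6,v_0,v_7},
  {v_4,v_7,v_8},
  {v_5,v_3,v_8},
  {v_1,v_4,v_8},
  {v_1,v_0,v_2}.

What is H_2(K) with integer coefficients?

Order the vertices as v_0 < v_1 < v_2 < v_3 < v_4 < v_5 < v_6 < v_7 < v_8. Listing each simplex with vertices in this order, K has dimension 2 with simplices:

  0-simplices (9): [v_0], [v_1], [v_2], [v_3], [v_4], [v_5], [v_6], [v_7], [v_8]
  1-simplices (27): (27 of them)
  2-simplices (18): (18 of them)

giving chain groups C_0 ≅ Z^9, C_1 ≅ Z^27, C_2 ≅ Z^18.

∂_1: C_1 → C_0 is given by ∂[p,q] = [q] − [p]. For instance
  ∂[v_3,v_7] = [v_7] − [v_3].
The 9×27 boundary matrix has rank 8 and Smith normal form diag(1,1,1,1,1,1,1,1).

Boundary ∂_2: C_2 → C_1 sends each 2-simplex [p,q,r] to [q,r] − [p,r] + [p,q]. For instance
  ∂[v_3,v_7,v_8] = [v_7,v_8] − [v_3,v_8] + [v_3,v_7],
  ∂[v_3,v_6,v_7] = [v_6,v_7] − [v_3,v_7] + [v_3,v_6].
The resulting 27×18 matrix has rank 17, and its Smith normal form has invariant factors (1,1,1,1,1,1,1,1,1,1,1,1,1,1,1,1,1).

Computing H_k = (kernel of ∂_k) / (image of ∂_{k+1}):

  H_2: rank ker ∂_2 − rank ∂_3 = (18 − 17) − 0 = 1, and there is no ∂_3, so H_2 = Z.

H_2 ≅ Z.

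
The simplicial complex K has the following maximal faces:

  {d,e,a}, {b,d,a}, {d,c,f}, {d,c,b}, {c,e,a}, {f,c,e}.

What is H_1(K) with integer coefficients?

H_1 = Z.

Order the vertices as a < b < c < d < e < f. Listing each simplex with vertices in this order, K has dimension 2 with simplices:

  0-simplices (6): a, b, c, d, e, f
  1-simplices (12): ab, ac, ad, ae, bc, bd, cd, ce, cf, de, df, ef
  2-simplices (6): abd, ace, ade, bcd, cdf, cef

Hence C_0 ≅ Z^6, C_1 ≅ Z^12, C_2 ≅ Z^6.

∂_1: C_1 → C_0 sends each edge [p,q] (with p < q) to q − p. For instance
  ∂ae = e − a.
This gives a 6×12 integer matrix of rank 5; reducing to Smith normal form yields diagonal entries (1,1,1,1,1).

∂_2: C_2 → C_1 acts by ∂[p,q,r] = [q,r] − [p,r] + [p,q]. For instance
  ∂cef = ef − cf + ce,
  ∂cdf = df − cf + cd.
As a 12×6 matrix over Z this has rank 6, with invariant factors (1,1,1,1,1,1).

Computing H_k = (kernel of ∂_k) / (image of ∂_{k+1}):

  H_1: rank ker ∂_1 − rank ∂_2 = (12 − 5) − 6 = 1, and the invariant factors of ∂_2 are all 1, so H_1 = Z.

(K is a triangulation of the cylinder S^1 x I.)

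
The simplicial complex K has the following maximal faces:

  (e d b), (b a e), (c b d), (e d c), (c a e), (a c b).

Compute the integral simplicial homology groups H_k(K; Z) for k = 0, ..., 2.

H_0 ≅ Z,  H_1 = 0,  H_2 ≅ Z.

Fix the vertex order a < b < c < d < e and write every simplex with vertices in increasing order. Then dim K = 2 and the simplices of K are:

  0-simplices (5): a, b, c, d, e
  1-simplices (9): ab, ac, ae, bc, bd, be, cd, ce, de
  2-simplices (6): abc, abe, ace, bcd, bde, cde

Hence C_0 ≅ Z^5, C_1 ≅ Z^9, C_2 ≅ Z^6.

∂_1: C_1 → C_0 is given by ∂[p,q] = [q] − [p]. For instance
  ∂bd = d − b.
As a 5×9 matrix over Z this has rank 4, with invariant factors (1,1,1,1).

Boundary ∂_2: C_2 → C_1 acts by ∂[p,q,r] = [q,r] − [p,r] + [p,q]. For instance
  ∂abe = be − ae + ab,
  ∂abc = bc − ac + ab.
The resulting 9×6 matrix has rank 5, and its Smith normal form has invariant factors (1,1,1,1,1).

From H_k ≅ ker(∂_k) / im(∂_{k+1}) we obtain:

  H_0: rank C_0 − rank ∂_1 = 5 − 4 = 1, and the invariant factors of ∂_1 are all 1, so H_0 ≅ Z.
  H_1: rank ker ∂_1 − rank ∂_2 = (9 − 4) − 5 = 0, and the invariant factors of ∂_2 are all 1, so H_1 ≅ 0.
  H_2: rank ker ∂_2 − rank ∂_3 = (6 − 5) − 0 = 1, and there is no ∂_3, so H_2 ≅ Z.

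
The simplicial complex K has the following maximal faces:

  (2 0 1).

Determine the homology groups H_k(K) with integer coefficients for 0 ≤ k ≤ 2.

H_0 ≅ Z,  H_1 = 0,  H_2 = 0.

We work with the vertex ordering 0 < 1 < 2. The simplices of K, each written with vertices in increasing order, are:

  0-simplices (3): [0], [1], [2]
  1-simplices (3): [0,1], [0,2], [1,2]
  2-simplices (1): [0,1,2]

so the chain groups are C_0 ≅ Z^3, C_1 ≅ Z^3, C_2 ≅ Z^1.

∂_1: C_1 → C_0 sends each edge [p,q] (with p < q) to q − p. For instance
  ∂[0,2] = [2] − [0].
The 3×3 boundary matrix has rank 2 and Smith normal form diag(1,1).

Boundary ∂_2: C_2 → C_1 maps a triangle to the signed sum of its edges. For instance
  ∂[0,1,2] = [1,2] − [0,2] + [0,1].
The resulting 3×1 matrix has rank 1, and its Smith normal form has invariant factors (1).

Reading off H_k = ker ∂_k / im ∂_{k+1}:

  H_0: rank C_0 − rank ∂_1 = 3 − 2 = 1, and the invariant factors of ∂_1 are all 1, so H_0 ≅ Z.
  H_1: rank ker ∂_1 − rank ∂_2 = (3 − 2) − 1 = 0, and the invariant factors of ∂_2 are all 1, so H_1 ≅ 0.
  H_2: rank ker ∂_2 − rank ∂_3 = (1 − 1) − 0 = 0, and there is no ∂_3, so H_2 ≅ 0.

As a check, the Euler characteristic is 3 − 3 + 1 = 1, which agrees with 1 − 0 + 0 = 1.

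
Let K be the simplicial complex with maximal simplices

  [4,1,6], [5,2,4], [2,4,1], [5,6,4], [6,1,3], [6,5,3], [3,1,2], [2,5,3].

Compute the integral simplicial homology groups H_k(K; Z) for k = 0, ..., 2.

Fix the vertex order 1 < 2 < 3 < 4 < 5 < 6 and write every simplex with vertices in increasing order. Then dim K = 2 and the simplices of K are:

  0-simplices (6): [1], [2], [3], [4], [5], [6]
  1-simplices (12): [1,2], [1,3], [1,4], [1,6], [2,3], [2,4], [2,5], [3,5], [3,6], [4,5], [4,6], [5,6]
  2-simplices (8): [1,2,3], [1,2,4], [1,3,6], [1,4,6], [2,3,5], [2,4,5], [3,5,6], [4,5,6]

so the chain groups are C_0 ≅ Z^6, C_1 ≅ Z^12, C_2 ≅ Z^8.

Boundary ∂_1: C_1 → C_0 sends each edge [p,q] (with p < q) to q − p.
This gives a 6×12 integer matrix of rank 5; reducing to Smith normal form yields diagonal entries (1,1,1,1,1).

The boundary map ∂_2: C_2 → C_1 maps a triangle to the signed sum of its edges. For instance
  ∂[1,2,4] = [2,4] − [1,4] + [1,2],
  ∂[4,5,6] = [5,6] − [4,6] + [4,5].
The resulting 12×8 matrix has rank 7, and its Smith normal form has invariant factors (1,1,1,1,1,1,1).

Now H_k = ker ∂_k / im ∂_{k+1}, so:

  H_0: rank C_0 − rank ∂_1 = 6 − 5 = 1, and the invariant factors of ∂_1 are all 1, so H_0 ≅ Z.
  H_1: rank ker ∂_1 − rank ∂_2 = (12 − 5) − 7 = 0, and the invariant factors of ∂_2 are all 1, so H_1 ≅ 0.
  H_2: rank ker ∂_2 − rank ∂_3 = (8 − 7) − 0 = 1, and there is no ∂_3, so H_2 ≅ Z.

(K is a triangulation of the 2-sphere S^2.)

H_0 ≅ Z,  H_1 = 0,  H_2 ≅ Z.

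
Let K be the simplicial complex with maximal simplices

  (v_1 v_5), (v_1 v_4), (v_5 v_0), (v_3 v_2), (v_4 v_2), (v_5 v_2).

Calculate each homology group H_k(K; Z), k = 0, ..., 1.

H_0 ≅ Z,  H_1 ≅ Z.

Fix the vertex order v_0 < v_1 < v_2 < v_3 < v_4 < v_5 and write every simplex with vertices in increasing order. Then dim K = 1 and the simplices of K are:

  0-simplices (6): [v_0], [v_1], [v_2], [v_3], [v_4], [v_5]
  1-simplices (6): [v_0,v_5], [v_1,v_4], [v_1,v_5], [v_2,v_3], [v_2,v_4], [v_2,v_5]

Hence C_0 ≅ Z^6, C_1 ≅ Z^6.

Boundary ∂_1: C_1 → C_0 maps an edge to its endpoints' difference, ∂[p,q] = q − p. For instance
  ∂[v_1,v_5] = [v_5] − [v_1].
The 6×6 boundary matrix has rank 5 and Smith normal form diag(1,1,1,1,1).

From H_k ≅ ker(∂_k) / im(∂_{k+1}) we obtain:

  H_0: rank C_0 − rank ∂_1 = 6 − 5 = 1, and the invariant factors of ∂_1 are all 1, so H_0 = Z.
  H_1: rank ker ∂_1 − rank ∂_2 = (6 − 5) − 0 = 1, and there is no ∂_2, so H_1 = Z.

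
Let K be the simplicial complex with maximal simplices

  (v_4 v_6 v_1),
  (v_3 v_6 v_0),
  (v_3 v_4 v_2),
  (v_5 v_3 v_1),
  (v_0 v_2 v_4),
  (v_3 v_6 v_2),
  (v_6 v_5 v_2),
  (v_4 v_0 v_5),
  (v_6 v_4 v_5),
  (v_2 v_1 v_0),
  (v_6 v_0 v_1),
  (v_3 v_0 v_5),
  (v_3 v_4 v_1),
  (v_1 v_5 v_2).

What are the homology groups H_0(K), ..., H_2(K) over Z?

Fix the vertex order v_0 < v_1 < v_2 < v_3 < v_4 < v_5 < v_6 and write every simplex with vertices in increasing order. Then dim K = 2 and the simplices of K are:

  0-simplices (7): [v_0], [v_1], [v_2], [v_3], [v_4], [v_5], [v_6]
  1-simplices (21): (21 of them)
  2-simplices (14): (14 of them)

Hence C_0 ≅ Z^7, C_1 ≅ Z^21, C_2 ≅ Z^14.

Boundary ∂_1: C_1 → C_0 sends each edge [p,q] (with p < q) to q − p.
The 7×21 boundary matrix has rank 6 and Smith normal form diag(1,1,1,1,1,1).

The boundary map ∂_2: C_2 → C_1 acts by ∂[p,q,r] = [q,r] − [p,r] + [p,q]. For instance
  ∂[v_0,v_1,v_6] = [v_1,v_6] − [v_0,v_6] + [v_0,v_1],
  ∂[v_0,v_1,v_2] = [v_1,v_2] − [v_0,v_2] + [v_0,v_1].
This gives a 21×14 integer matrix of rank 13; reducing to Smith normal form yields diagonal entries (1,1,1,1,1,1,1,1,1,1,1,1,1).

Now H_k = ker ∂_k / im ∂_{k+1}, so:

  H_0: rank C_0 − rank ∂_1 = 7 − 6 = 1, and the invariant factors of ∂_1 are all 1, so H_0 ≅ Z.
  H_1: rank ker ∂_1 − rank ∂_2 = (21 − 6) − 13 = 2, and the invariant factors of ∂_2 are all 1, so H_1 ≅ Z^2.
  H_2: rank ker ∂_2 − rank ∂_3 = (14 − 13) − 0 = 1, and there is no ∂_3, so H_2 ≅ Z.

As a check, the Euler characteristic is 7 − 21 + 14 = 0, which agrees with 1 − 2 + 1 = 0.

H_0 = Z,  H_1 = Z^2,  H_2 = Z.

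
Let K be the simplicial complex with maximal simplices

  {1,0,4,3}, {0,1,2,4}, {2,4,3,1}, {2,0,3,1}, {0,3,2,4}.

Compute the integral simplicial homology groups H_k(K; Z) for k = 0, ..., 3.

Fix the vertex order 0 < 1 < 2 < 3 < 4 and write every simplex with vertices in increasing order. Then dim K = 3 and the simplices of K are:

  0-simplices (5): [0], [1], [2], [3], [4]
  1-simplices (10): [0,1], [0,2], [0,3], [0,4], [1,2], [1,3], [1,4], [2,3], [2,4], [3,4]
  2-simplices (10): [0,1,2], [0,1,3], [0,1,4], [0,2,3], [0,2,4], [0,3,4], [1,2,3], [1,2,4], [1,3,4], [2,3,4]
  3-simplices (5): [0,1,2,3], [0,1,2,4], [0,1,3,4], [0,2,3,4], [1,2,3,4]

giving chain groups C_0 ≅ Z^5, C_1 ≅ Z^10, C_2 ≅ Z^10, C_3 ≅ Z^5.

Boundary ∂_1: C_1 → C_0 maps an edge to its endpoints' difference, ∂[p,q] = q − p.
The 5×10 boundary matrix has rank 4 and Smith normal form diag(1,1,1,1).

∂_2: C_2 → C_1 maps a triangle to the signed sum of its edges. For instance
  ∂[0,2,3] = [2,3] − [0,3] + [0,2],
  ∂[0,3,4] = [3,4] − [0,4] + [0,3].
The resulting 10×10 matrix has rank 6, and its Smith normal form has invariant factors (1,1,1,1,1,1).

Boundary ∂_3: C_3 → C_2 sends each 3-simplex σ to the alternating sum Σ_i (−1)^i (σ with its i-th vertex removed). For instance
  ∂[0,1,2,4] = [1,2,4] − [0,2,4] + [0,1,4] − [0,1,2],
  ∂[1,2,3,4] = [2,3,4] − [1,3,4] + [1,2,4] − [1,2,3].
The 10×5 boundary matrix has rank 4 and Smith normal form diag(1,1,1,1).

From H_k ≅ ker(∂_k) / im(∂_{k+1}) we obtain:

  H_0: rank C_0 − rank ∂_1 = 5 − 4 = 1, and the invariant factors of ∂_1 are all 1, so H_0 = Z.
  H_1: rank ker ∂_1 − rank ∂_2 = (10 − 4) − 6 = 0, and the invariant factors of ∂_2 are all 1, so H_1 = 0.
  H_2: rank ker ∂_2 − rank ∂_3 = (10 − 6) − 4 = 0, and the invariant factors of ∂_3 are all 1, so H_2 = 0.
  H_3: rank ker ∂_3 − rank ∂_4 = (5 − 4) − 0 = 1, and there is no ∂_4, so H_3 = Z.

As a check, the Euler characteristic is 5 − 10 + 10 − 5 = 0, which agrees with 1 − 0 + 0 − 1 = 0.

H_0 ≅ Z,  H_1 = 0,  H_2 = 0,  H_3 ≅ Z.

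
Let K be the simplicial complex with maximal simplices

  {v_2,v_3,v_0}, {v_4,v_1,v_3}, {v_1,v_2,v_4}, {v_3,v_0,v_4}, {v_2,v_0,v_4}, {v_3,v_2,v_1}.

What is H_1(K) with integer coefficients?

Take the total order v_0 < v_1 < v_2 < v_3 < v_4 on the vertex set. Then K (dimension 2) consists of the simplices:

  0-simplices (5): [v_0], [v_1], [v_2], [v_3], [v_4]
  1-simplices (9): [v_0,v_2], [v_0,v_3], [v_0,v_4], [v_1,v_2], [v_1,v_3], [v_1,v_4], [v_2,v_3], [v_2,v_4], [v_3,v_4]
  2-simplices (6): [v_0,v_2,v_3], [v_0,v_2,v_4], [v_0,v_3,v_4], [v_1,v_2,v_3], [v_1,v_2,v_4], [v_1,v_3,v_4]

Hence C_0 ≅ Z^5, C_1 ≅ Z^9, C_2 ≅ Z^6.

∂_1: C_1 → C_0 sends each edge [p,q] (with p < q) to q − p. For instance
  ∂[v_2,v_4] = [v_4] − [v_2].
As a 5×9 matrix over Z this has rank 4, with invariant factors (1,1,1,1).

Boundary ∂_2: C_2 → C_1 sends each 2-simplex [p,q,r] to [q,r] − [p,r] + [p,q]. For instance
  ∂[v_1,v_3,v_4] = [v_3,v_4] − [v_1,v_4] + [v_1,v_3],
  ∂[v_0,v_2,v_4] = [v_2,v_4] − [v_0,v_4] + [v_0,v_2].
The resulting 9×6 matrix has rank 5, and its Smith normal form has invariant factors (1,1,1,1,1).

Reading off H_k = ker ∂_k / im ∂_{k+1}:

  H_1: rank ker ∂_1 − rank ∂_2 = (9 − 4) − 5 = 0, and the invariant factors of ∂_2 are all 1, so H_1 = 0.

H_1 ≅ 0.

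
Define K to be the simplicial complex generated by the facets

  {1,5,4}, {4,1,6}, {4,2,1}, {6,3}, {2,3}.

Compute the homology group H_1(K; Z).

We work with the vertex ordering 1 < 2 < 3 < 4 < 5 < 6. The simplices of K, each written with vertices in increasing order, are:

  0-simplices (6): [1], [2], [3], [4], [5], [6]
  1-simplices (9): [1,2], [1,4], [1,5], [1,6], [2,3], [2,4], [3,6], [4,5], [4,6]
  2-simplices (3): [1,2,4], [1,4,5], [1,4,6]

Hence C_0 ≅ Z^6, C_1 ≅ Z^9, C_2 ≅ Z^3.

The boundary map ∂_1: C_1 → C_0 is given by ∂[p,q] = [q] − [p]. For instance
  ∂[4,5] = [5] − [4].
The resulting 6×9 matrix has rank 5, and its Smith normal form has invariant factors (1,1,1,1,1).

The boundary map ∂_2: C_2 → C_1 acts by ∂[p,q,r] = [q,r] − [p,r] + [p,q]. For instance
  ∂[1,2,4] = [2,4] − [1,4] + [1,2],
  ∂[1,4,5] = [4,5] − [1,5] + [1,4].
As a 9×3 matrix over Z this has rank 3, with invariant factors (1,1,1).

Computing H_k = (kernel of ∂_k) / (image of ∂_{k+1}):

  H_1: rank ker ∂_1 − rank ∂_2 = (9 − 5) − 3 = 1, and the invariant factors of ∂_2 are all 1, so H_1 ≅ Z.

H_1 ≅ Z.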